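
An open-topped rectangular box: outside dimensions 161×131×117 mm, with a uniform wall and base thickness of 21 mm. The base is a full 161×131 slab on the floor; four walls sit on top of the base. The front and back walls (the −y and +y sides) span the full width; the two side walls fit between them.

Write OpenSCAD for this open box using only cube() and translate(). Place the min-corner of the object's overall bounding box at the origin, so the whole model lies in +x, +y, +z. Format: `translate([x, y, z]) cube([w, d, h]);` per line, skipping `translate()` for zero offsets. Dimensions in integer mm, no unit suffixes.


cube([161, 131, 21]);
translate([0, 0, 21]) cube([161, 21, 96]);
translate([0, 110, 21]) cube([161, 21, 96]);
translate([0, 21, 21]) cube([21, 89, 96]);
translate([140, 21, 21]) cube([21, 89, 96]);


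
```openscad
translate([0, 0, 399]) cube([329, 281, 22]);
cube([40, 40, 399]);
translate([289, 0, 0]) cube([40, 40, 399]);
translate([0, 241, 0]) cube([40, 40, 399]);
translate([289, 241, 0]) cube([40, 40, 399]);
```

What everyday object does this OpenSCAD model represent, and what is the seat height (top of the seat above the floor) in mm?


A stool. The seat height is 421 mm.

A 329×281×22 slab at z = 399 on four corner posts — a stool. The seat top is 399 + 22 = 421 mm.


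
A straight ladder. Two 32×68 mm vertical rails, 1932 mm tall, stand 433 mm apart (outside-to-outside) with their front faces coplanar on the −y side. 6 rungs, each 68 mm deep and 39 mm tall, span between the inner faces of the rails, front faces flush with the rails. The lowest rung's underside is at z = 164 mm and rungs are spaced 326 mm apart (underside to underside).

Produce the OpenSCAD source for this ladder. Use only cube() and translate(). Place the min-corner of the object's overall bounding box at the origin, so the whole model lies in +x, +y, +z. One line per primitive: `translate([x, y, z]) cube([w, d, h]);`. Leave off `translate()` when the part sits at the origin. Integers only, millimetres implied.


cube([32, 68, 1932]);
translate([401, 0, 0]) cube([32, 68, 1932]);
translate([32, 0, 164]) cube([369, 68, 39]);
translate([32, 0, 490]) cube([369, 68, 39]);
translate([32, 0, 816]) cube([369, 68, 39]);
translate([32, 0, 1142]) cube([369, 68, 39]);
translate([32, 0, 1468]) cube([369, 68, 39]);
translate([32, 0, 1794]) cube([369, 68, 39]);


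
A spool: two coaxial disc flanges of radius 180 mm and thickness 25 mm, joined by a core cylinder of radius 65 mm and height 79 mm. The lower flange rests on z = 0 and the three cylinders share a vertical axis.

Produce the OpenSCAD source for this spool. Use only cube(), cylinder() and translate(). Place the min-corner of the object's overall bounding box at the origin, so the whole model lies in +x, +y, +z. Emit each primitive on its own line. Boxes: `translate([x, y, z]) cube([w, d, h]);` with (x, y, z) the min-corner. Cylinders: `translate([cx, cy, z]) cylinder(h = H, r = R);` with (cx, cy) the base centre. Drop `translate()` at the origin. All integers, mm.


translate([180, 180, 0]) cylinder(h = 25, r = 180);
translate([180, 180, 25]) cylinder(h = 79, r = 65);
translate([180, 180, 104]) cylinder(h = 25, r = 180);


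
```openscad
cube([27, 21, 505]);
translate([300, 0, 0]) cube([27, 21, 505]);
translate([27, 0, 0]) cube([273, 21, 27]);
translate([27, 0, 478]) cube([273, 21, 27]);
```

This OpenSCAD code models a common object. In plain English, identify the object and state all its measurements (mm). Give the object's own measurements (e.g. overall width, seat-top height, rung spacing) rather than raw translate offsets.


A rectangular picture frame lying in the x–z plane (depth along y). The opening is 273 mm wide (x) by 451 mm tall (z), surrounded by a border 27 mm wide on all four sides. The frame is 21 mm deep and is made of two full-height vertical stiles with two horizontal rails fitted between them.


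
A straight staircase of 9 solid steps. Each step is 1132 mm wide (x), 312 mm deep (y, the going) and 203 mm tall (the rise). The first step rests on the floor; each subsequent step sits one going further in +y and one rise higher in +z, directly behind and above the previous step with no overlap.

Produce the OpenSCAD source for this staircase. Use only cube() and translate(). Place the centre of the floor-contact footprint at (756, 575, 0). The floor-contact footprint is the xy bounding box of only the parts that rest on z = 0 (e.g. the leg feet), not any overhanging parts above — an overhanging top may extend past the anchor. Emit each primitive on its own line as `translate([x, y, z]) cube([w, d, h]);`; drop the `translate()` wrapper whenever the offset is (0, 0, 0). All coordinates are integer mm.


translate([190, 419, 0]) cube([1132, 312, 203]);
translate([190, 731, 203]) cube([1132, 312, 203]);
translate([190, 1043, 406]) cube([1132, 312, 203]);
translate([190, 1355, 609]) cube([1132, 312, 203]);
translate([190, 1667, 812]) cube([1132, 312, 203]);
translate([190, 1979, 1015]) cube([1132, 312, 203]);
translate([190, 2291, 1218]) cube([1132, 312, 203]);
translate([190, 2603, 1421]) cube([1132, 312, 203]);
translate([190, 2915, 1624]) cube([1132, 312, 203]);


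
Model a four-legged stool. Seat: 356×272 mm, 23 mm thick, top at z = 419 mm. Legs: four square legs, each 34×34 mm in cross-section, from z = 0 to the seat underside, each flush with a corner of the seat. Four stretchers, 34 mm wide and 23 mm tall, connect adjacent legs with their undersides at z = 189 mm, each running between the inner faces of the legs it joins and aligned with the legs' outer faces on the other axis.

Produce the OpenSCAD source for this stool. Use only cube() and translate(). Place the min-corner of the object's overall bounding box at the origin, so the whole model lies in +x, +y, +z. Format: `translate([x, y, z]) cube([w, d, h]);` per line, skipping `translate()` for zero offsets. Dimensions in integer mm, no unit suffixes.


// leg_h = 419 - 23 = 396
// stretcher span = 356 - 2*34 = 288
translate([0, 0, 396]) cube([356, 272, 23]);
cube([34, 34, 396]);
translate([322, 0, 0]) cube([34, 34, 396]);
translate([0, 238, 0]) cube([34, 34, 396]);
translate([322, 238, 0]) cube([34, 34, 396]);
translate([34, 0, 189]) cube([288, 34, 23]);
translate([34, 238, 189]) cube([288, 34, 23]);
translate([0, 34, 189]) cube([34, 204, 23]);
translate([322, 34, 189]) cube([34, 204, 23]);


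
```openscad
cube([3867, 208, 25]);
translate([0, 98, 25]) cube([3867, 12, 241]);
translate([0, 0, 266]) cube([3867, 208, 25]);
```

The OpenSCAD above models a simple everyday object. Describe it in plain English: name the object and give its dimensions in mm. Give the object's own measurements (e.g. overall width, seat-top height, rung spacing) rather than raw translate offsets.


An I-beam lying along x, 3867 mm long. Overall section height 291 mm. Two flanges 208 mm wide (y) and 25 mm thick, one on the floor and one at the top; a web 12 mm thick runs between them, centred on the flange width.


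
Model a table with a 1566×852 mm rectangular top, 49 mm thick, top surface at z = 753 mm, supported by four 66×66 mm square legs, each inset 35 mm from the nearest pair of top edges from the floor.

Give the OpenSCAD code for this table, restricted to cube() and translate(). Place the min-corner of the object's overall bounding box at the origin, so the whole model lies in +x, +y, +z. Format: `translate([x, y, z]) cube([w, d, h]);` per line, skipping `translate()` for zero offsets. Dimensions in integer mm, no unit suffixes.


translate([0, 0, 704]) cube([1566, 852, 49]);
translate([35, 35, 0]) cube([66, 66, 704]);
translate([1465, 35, 0]) cube([66, 66, 704]);
translate([35, 751, 0]) cube([66, 66, 704]);
translate([1465, 751, 0]) cube([66, 66, 704]);


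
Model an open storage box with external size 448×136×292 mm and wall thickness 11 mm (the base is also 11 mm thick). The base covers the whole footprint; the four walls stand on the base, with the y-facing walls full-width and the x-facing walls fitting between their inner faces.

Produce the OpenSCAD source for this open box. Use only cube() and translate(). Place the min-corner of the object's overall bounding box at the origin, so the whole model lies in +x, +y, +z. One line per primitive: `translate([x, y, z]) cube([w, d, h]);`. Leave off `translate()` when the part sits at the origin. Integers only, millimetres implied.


cube([448, 136, 11]);
translate([0, 0, 11]) cube([448, 11, 281]);
translate([0, 125, 11]) cube([448, 11, 281]);
translate([0, 11, 11]) cube([11, 114, 281]);
translate([437, 11, 11]) cube([11, 114, 281]);


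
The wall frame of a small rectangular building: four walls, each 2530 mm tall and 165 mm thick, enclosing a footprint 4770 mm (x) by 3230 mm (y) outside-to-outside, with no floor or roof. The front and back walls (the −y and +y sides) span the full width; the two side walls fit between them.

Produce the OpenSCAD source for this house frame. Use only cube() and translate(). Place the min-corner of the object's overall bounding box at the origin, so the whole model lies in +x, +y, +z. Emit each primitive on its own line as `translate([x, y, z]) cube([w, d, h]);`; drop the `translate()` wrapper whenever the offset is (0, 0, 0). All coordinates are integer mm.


cube([4770, 165, 2530]);
translate([0, 3065, 0]) cube([4770, 165, 2530]);
translate([0, 165, 0]) cube([165, 2900, 2530]);
translate([4605, 165, 0]) cube([165, 2900, 2530]);


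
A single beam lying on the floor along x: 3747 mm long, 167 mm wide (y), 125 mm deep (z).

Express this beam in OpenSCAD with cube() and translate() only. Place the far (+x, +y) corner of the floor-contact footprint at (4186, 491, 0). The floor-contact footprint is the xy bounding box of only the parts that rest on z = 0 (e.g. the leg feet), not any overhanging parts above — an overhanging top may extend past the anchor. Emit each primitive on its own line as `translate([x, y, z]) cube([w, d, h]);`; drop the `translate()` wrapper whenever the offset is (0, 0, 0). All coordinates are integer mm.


translate([439, 324, 0]) cube([3747, 167, 125]);


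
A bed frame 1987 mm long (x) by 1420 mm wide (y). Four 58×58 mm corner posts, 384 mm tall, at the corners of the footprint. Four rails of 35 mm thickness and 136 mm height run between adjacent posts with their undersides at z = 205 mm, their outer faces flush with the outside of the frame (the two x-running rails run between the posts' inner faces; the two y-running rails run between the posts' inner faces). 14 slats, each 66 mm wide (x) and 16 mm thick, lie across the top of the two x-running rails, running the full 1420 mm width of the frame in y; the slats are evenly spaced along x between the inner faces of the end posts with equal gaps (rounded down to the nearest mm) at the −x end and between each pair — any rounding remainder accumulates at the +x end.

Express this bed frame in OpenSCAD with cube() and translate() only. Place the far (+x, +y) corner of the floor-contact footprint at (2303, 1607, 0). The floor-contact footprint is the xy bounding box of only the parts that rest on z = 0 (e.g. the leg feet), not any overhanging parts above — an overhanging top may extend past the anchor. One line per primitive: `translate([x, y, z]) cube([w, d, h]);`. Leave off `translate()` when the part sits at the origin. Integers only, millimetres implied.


// slat z = rail_z + rail_h = 205 + 136 = 341
// slat gap = ⌊(1871 − 14·66) / 15⌋ = 63
translate([316, 187, 0]) cube([58, 58, 384]);
translate([316, 1549, 0]) cube([58, 58, 384]);
translate([2245, 187, 0]) cube([58, 58, 384]);
translate([2245, 1549, 0]) cube([58, 58, 384]);
translate([374, 187, 205]) cube([1871, 35, 136]);
translate([374, 1572, 205]) cube([1871, 35, 136]);
translate([316, 245, 205]) cube([35, 1304, 136]);
translate([2268, 245, 205]) cube([35, 1304, 136]);
translate([437, 187, 341]) cube([66, 1420, 16]);
translate([566, 187, 341]) cube([66, 1420, 16]);
translate([695, 187, 341]) cube([66, 1420, 16]);
translate([824, 187, 341]) cube([66, 1420, 16]);
translate([953, 187, 341]) cube([66, 1420, 16]);
translate([1082, 187, 341]) cube([66, 1420, 16]);
translate([1211, 187, 341]) cube([66, 1420, 16]);
translate([1340, 187, 341]) cube([66, 1420, 16]);
translate([1469, 187, 341]) cube([66, 1420, 16]);
translate([1598, 187, 341]) cube([66, 1420, 16]);
translate([1727, 187, 341]) cube([66, 1420, 16]);
translate([1856, 187, 341]) cube([66, 1420, 16]);
translate([1985, 187, 341]) cube([66, 1420, 16]);
translate([2114, 187, 341]) cube([66, 1420, 16]);


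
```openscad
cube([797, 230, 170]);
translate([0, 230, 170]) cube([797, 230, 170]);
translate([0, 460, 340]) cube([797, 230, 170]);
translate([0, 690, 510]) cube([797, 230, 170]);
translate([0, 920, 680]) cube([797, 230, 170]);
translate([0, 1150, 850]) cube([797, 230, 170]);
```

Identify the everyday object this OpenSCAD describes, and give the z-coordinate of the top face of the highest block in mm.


A staircase. The total rise is 1020 mm.

6 identical blocks, each offset up and back from the previous — a staircase. Each step is 170 mm tall and there are 6 of them, so the total rise is 6 × 170 = 1020 mm.


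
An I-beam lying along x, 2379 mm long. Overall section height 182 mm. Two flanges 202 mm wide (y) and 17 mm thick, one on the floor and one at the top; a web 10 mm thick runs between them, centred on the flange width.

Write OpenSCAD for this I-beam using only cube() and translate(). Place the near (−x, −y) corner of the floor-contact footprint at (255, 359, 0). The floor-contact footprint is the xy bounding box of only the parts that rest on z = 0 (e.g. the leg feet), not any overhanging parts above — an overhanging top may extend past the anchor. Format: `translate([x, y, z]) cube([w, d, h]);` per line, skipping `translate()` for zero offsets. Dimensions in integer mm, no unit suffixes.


translate([255, 359, 0]) cube([2379, 202, 17]);
translate([255, 455, 17]) cube([2379, 10, 148]);
translate([255, 359, 165]) cube([2379, 202, 17]);


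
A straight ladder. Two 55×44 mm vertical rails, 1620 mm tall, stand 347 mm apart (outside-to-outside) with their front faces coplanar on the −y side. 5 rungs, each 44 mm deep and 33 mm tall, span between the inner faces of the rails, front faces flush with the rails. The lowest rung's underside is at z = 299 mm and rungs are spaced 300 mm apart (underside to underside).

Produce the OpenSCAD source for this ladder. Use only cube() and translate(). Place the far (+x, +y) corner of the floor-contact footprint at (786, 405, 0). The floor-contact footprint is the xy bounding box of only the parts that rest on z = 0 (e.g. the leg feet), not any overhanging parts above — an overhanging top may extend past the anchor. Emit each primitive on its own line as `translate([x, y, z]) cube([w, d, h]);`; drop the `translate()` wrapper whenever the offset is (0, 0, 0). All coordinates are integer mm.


translate([439, 361, 0]) cube([55, 44, 1620]);
translate([731, 361, 0]) cube([55, 44, 1620]);
translate([494, 361, 299]) cube([237, 44, 33]);
translate([494, 361, 599]) cube([237, 44, 33]);
translate([494, 361, 899]) cube([237, 44, 33]);
translate([494, 361, 1199]) cube([237, 44, 33]);
translate([494, 361, 1499]) cube([237, 44, 33]);


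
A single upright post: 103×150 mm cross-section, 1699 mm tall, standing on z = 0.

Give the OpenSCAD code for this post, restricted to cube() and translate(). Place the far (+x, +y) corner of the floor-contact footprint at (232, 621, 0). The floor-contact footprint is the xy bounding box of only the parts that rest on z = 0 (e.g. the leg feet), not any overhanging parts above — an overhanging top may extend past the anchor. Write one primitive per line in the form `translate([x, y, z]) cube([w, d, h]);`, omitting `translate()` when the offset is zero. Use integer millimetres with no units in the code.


translate([129, 471, 0]) cube([103, 150, 1699]);


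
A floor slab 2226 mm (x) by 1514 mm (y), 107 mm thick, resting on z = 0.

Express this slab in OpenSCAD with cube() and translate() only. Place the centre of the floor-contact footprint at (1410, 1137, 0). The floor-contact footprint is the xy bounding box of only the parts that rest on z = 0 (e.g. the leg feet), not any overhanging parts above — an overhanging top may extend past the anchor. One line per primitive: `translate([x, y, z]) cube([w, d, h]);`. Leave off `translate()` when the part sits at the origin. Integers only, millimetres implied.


translate([297, 380, 0]) cube([2226, 1514, 107]);


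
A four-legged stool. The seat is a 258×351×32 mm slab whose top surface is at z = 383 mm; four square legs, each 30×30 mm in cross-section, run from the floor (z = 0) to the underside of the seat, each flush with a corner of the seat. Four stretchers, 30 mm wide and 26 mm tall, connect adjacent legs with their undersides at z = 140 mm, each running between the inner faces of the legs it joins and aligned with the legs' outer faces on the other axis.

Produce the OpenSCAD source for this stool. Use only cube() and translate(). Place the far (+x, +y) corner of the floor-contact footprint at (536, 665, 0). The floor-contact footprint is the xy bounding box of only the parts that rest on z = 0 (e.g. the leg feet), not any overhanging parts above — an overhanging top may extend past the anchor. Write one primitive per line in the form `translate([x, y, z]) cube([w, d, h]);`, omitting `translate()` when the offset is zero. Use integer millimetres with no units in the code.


translate([278, 314, 351]) cube([258, 351, 32]);
translate([278, 314, 0]) cube([30, 30, 351]);
translate([506, 314, 0]) cube([30, 30, 351]);
translate([278, 635, 0]) cube([30, 30, 351]);
translate([506, 635, 0]) cube([30, 30, 351]);
translate([308, 314, 140]) cube([198, 30, 26]);
translate([308, 635, 140]) cube([198, 30, 26]);
translate([278, 344, 140]) cube([30, 291, 26]);
translate([506, 344, 140]) cube([30, 291, 26]);


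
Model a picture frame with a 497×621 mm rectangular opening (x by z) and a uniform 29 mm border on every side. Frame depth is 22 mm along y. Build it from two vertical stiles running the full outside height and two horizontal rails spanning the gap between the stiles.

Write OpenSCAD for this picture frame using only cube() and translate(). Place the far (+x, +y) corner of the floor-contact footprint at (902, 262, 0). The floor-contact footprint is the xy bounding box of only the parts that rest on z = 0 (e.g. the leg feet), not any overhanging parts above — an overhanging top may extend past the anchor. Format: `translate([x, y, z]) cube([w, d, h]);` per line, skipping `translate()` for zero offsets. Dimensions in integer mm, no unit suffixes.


translate([347, 240, 0]) cube([29, 22, 679]);
translate([873, 240, 0]) cube([29, 22, 679]);
translate([376, 240, 0]) cube([497, 22, 29]);
translate([376, 240, 650]) cube([497, 22, 29]);


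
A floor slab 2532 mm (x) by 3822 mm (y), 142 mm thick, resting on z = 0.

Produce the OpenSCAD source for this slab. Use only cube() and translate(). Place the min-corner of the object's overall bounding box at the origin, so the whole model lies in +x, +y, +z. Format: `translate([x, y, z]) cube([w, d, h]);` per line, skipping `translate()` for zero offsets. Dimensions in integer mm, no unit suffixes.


cube([2532, 3822, 142]);


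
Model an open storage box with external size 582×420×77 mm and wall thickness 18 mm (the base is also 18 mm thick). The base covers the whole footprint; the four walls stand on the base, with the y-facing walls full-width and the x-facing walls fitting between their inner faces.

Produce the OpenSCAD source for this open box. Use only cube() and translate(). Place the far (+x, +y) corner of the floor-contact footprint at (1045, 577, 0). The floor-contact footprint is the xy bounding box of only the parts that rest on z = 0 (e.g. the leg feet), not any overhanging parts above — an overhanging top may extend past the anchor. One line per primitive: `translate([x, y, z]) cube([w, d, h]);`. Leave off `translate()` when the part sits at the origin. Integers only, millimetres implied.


translate([463, 157, 0]) cube([582, 420, 18]);
translate([463, 157, 18]) cube([582, 18, 59]);
translate([463, 559, 18]) cube([582, 18, 59]);
translate([463, 175, 18]) cube([18, 384, 59]);
translate([1027, 175, 18]) cube([18, 384, 59]);


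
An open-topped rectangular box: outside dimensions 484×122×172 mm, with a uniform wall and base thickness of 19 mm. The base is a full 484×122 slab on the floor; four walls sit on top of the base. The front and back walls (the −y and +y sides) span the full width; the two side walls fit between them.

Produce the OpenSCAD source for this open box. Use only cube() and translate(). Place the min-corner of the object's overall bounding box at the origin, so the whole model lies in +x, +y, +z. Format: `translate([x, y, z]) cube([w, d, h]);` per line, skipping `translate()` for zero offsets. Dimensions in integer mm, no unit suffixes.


cube([484, 122, 19]);
translate([0, 0, 19]) cube([484, 19, 153]);
translate([0, 103, 19]) cube([484, 19, 153]);
translate([0, 19, 19]) cube([19, 84, 153]);
translate([465, 19, 19]) cube([19, 84, 153]);


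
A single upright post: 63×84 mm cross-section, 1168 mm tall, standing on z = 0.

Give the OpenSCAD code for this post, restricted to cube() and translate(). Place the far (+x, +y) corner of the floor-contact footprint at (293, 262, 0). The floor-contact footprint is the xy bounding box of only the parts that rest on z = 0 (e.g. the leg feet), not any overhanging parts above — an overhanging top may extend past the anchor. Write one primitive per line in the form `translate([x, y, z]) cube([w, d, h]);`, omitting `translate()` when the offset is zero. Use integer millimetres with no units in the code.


translate([230, 178, 0]) cube([63, 84, 1168]);


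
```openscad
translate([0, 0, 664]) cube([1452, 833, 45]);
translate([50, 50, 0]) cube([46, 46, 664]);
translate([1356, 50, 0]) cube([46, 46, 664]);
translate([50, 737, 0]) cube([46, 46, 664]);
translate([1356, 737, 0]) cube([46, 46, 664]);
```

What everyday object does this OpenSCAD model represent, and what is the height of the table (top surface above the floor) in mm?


A table. The table height is 709 mm.

A 1452×833×45 slab sits at z = 664 on four 46 mm square posts — a table. The top surface is at 664 + 45 = 709 mm.


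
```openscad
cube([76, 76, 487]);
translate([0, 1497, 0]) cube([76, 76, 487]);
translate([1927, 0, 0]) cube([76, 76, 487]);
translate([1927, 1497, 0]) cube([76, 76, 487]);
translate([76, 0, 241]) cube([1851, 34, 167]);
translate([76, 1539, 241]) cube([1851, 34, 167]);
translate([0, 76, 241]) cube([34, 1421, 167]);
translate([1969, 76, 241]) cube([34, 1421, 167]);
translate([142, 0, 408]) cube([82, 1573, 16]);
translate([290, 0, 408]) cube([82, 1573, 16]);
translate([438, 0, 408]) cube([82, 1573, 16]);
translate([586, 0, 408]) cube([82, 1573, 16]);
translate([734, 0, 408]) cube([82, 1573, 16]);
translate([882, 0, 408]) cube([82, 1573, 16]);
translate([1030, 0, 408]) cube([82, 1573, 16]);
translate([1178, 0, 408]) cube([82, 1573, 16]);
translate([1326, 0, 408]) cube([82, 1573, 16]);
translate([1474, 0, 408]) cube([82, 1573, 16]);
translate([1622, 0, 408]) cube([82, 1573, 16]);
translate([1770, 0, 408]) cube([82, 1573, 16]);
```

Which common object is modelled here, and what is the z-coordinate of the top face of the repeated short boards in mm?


A bed frame. The slat-top height is 424 mm.

Four posts, four rails, and a row of slats — a bed frame. Slats sit on the rails at z = 241 + 167 = 408; with slat thickness 16, the top is 424 mm.


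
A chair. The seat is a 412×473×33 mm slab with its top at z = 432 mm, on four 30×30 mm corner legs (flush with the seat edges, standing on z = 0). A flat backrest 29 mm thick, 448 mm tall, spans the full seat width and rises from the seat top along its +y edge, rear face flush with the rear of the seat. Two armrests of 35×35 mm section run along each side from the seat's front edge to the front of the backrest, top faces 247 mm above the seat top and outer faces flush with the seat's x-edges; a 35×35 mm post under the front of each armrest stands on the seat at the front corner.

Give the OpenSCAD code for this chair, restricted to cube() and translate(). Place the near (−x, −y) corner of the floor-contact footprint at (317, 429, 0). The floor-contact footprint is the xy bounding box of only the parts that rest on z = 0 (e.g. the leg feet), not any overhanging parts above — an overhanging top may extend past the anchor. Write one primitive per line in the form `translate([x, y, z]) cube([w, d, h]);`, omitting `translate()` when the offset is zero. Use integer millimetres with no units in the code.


translate([317, 429, 399]) cube([412, 473, 33]);
translate([317, 429, 0]) cube([30, 30, 399]);
translate([699, 429, 0]) cube([30, 30, 399]);
translate([317, 872, 0]) cube([30, 30, 399]);
translate([699, 872, 0]) cube([30, 30, 399]);
translate([317, 873, 432]) cube([412, 29, 448]);
translate([317, 429, 644]) cube([35, 444, 35]);
translate([694, 429, 644]) cube([35, 444, 35]);
translate([317, 429, 432]) cube([35, 35, 212]);
translate([694, 429, 432]) cube([35, 35, 212]);


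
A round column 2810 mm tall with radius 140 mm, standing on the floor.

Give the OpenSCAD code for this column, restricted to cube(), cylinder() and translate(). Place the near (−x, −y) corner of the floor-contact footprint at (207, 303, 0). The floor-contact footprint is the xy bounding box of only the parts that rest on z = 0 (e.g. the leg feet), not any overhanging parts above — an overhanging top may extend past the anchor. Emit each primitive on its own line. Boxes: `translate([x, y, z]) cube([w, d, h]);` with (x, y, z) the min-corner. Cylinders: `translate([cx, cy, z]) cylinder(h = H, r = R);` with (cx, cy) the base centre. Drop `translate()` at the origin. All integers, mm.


translate([347, 443, 0]) cylinder(h = 2810, r = 140);


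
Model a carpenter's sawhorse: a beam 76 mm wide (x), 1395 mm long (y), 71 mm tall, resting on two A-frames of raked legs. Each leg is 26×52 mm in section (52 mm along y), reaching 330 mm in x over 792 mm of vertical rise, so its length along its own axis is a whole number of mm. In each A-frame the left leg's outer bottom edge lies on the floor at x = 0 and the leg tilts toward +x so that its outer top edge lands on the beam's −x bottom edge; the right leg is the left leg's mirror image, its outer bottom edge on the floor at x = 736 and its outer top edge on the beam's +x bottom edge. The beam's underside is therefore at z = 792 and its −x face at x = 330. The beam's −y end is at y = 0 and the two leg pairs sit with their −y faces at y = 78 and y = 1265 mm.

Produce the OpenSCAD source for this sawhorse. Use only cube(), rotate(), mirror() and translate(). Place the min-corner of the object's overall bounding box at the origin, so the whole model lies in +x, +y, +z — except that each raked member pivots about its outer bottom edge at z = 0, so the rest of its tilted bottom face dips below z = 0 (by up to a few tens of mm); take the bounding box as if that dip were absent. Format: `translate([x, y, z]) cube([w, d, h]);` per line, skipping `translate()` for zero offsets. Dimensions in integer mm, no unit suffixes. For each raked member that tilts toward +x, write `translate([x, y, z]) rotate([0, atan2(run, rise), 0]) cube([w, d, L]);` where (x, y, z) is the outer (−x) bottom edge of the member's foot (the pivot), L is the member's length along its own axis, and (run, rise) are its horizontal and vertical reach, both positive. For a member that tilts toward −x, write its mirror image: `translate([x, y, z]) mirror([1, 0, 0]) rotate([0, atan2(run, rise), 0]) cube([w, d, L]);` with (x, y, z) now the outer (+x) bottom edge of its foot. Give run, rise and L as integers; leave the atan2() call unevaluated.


translate([330, 0, 792]) cube([76, 1395, 71]);
translate([0, 78, 0]) rotate([0, atan2(330, 792), 0]) cube([26, 52, 858]);
translate([736, 78, 0]) mirror([1, 0, 0]) rotate([0, atan2(330, 792), 0]) cube([26, 52, 858]);
translate([0, 1265, 0]) rotate([0, atan2(330, 792), 0]) cube([26, 52, 858]);
translate([736, 1265, 0]) mirror([1, 0, 0]) rotate([0, atan2(330, 792), 0]) cube([26, 52, 858]);


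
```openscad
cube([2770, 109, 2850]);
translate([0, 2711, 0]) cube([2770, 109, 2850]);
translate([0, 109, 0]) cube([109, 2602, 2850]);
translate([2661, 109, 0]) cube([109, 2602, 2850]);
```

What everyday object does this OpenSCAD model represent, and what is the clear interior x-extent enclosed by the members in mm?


A house (or room) frame. The interior width is 2552 mm.

Four 2850 mm walls enclosing a rectangle with no floor or roof — a room or house frame. Outside width is 2770 mm and wall thickness is 109 mm, so the interior width is 2770 − 2 × 109 = 2552 mm.


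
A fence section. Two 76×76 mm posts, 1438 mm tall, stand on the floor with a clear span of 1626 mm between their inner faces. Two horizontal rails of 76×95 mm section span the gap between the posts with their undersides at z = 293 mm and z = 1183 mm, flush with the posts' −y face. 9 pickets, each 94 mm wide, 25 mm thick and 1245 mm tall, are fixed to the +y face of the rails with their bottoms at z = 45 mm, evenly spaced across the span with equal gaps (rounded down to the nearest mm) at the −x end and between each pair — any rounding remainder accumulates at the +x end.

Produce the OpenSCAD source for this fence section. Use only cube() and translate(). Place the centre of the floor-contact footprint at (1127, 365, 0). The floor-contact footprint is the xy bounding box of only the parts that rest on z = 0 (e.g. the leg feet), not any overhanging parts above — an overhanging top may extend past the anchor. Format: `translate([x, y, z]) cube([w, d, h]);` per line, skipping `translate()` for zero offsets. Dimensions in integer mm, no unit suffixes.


translate([238, 327, 0]) cube([76, 76, 1438]);
translate([1940, 327, 0]) cube([76, 76, 1438]);
translate([314, 327, 293]) cube([1626, 76, 95]);
translate([314, 327, 1183]) cube([1626, 76, 95]);
translate([392, 403, 45]) cube([94, 25, 1245]);
translate([564, 403, 45]) cube([94, 25, 1245]);
translate([736, 403, 45]) cube([94, 25, 1245]);
translate([908, 403, 45]) cube([94, 25, 1245]);
translate([1080, 403, 45]) cube([94, 25, 1245]);
translate([1252, 403, 45]) cube([94, 25, 1245]);
translate([1424, 403, 45]) cube([94, 25, 1245]);
translate([1596, 403, 45]) cube([94, 25, 1245]);
translate([1768, 403, 45]) cube([94, 25, 1245]);


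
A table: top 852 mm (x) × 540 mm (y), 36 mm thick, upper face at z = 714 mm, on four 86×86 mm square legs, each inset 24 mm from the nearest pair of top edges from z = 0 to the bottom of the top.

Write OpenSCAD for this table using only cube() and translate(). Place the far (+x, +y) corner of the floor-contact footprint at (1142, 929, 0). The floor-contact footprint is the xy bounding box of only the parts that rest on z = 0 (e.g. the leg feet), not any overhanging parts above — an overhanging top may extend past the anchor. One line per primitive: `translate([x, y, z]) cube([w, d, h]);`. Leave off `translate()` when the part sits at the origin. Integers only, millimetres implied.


translate([314, 413, 678]) cube([852, 540, 36]);
translate([338, 437, 0]) cube([86, 86, 678]);
translate([1056, 437, 0]) cube([86, 86, 678]);
translate([338, 843, 0]) cube([86, 86, 678]);
translate([1056, 843, 0]) cube([86, 86, 678]);


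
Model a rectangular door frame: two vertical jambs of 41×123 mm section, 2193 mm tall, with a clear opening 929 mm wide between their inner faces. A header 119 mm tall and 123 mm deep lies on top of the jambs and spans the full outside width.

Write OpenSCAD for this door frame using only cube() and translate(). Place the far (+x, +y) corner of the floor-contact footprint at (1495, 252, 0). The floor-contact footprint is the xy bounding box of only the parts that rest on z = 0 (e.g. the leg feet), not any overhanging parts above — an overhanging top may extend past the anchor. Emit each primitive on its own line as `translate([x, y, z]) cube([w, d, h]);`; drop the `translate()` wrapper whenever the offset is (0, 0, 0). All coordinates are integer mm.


translate([484, 129, 0]) cube([41, 123, 2193]);
translate([1454, 129, 0]) cube([41, 123, 2193]);
translate([484, 129, 2193]) cube([1011, 123, 119]);


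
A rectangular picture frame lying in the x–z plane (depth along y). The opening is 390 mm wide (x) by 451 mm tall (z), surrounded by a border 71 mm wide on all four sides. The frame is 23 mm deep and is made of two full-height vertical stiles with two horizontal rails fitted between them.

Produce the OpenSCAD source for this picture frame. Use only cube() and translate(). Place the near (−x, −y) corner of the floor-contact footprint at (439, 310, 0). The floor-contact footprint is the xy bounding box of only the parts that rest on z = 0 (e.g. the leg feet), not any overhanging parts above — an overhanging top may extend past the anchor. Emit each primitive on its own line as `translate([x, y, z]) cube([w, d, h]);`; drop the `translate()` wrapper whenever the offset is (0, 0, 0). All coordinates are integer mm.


translate([439, 310, 0]) cube([71, 23, 593]);
translate([900, 310, 0]) cube([71, 23, 593]);
translate([510, 310, 0]) cube([390, 23, 71]);
translate([510, 310, 522]) cube([390, 23, 71]);


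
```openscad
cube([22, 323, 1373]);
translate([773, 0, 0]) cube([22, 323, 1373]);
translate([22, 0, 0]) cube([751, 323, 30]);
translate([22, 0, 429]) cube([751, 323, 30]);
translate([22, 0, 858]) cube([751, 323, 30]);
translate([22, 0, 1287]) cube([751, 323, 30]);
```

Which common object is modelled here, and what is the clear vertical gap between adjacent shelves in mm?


A bookshelf. The clear shelf gap is 399 mm.

Two tall side panels with 4 horizontal boards between them — a bookshelf. The first two shelf undersides are at z = 0 and z = 429; with shelf thickness 30, the clear gap is 429 − 0 − 30 = 399 mm.


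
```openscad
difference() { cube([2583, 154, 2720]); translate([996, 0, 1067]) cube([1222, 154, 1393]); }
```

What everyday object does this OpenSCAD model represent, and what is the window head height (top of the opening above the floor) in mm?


A wall with a window opening. The window head height is 2460 mm.

A wall with a rectangular opening subtracted — a window. Sill at z = 1067, opening 1393 mm tall, so the head is at 1067 + 1393 = 2460 mm.


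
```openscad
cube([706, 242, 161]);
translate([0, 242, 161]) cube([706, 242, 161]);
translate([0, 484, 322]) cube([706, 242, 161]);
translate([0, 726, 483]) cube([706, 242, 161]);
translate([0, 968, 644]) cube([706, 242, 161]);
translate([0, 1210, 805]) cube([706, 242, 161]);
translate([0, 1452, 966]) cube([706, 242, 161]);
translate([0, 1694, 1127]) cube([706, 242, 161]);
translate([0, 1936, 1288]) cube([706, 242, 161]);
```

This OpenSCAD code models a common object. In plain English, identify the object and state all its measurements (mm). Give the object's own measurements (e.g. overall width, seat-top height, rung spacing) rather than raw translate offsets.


A straight staircase of 9 solid steps. Each step is 706 mm wide (x), 242 mm deep (y, the going) and 161 mm tall (the rise). The first step rests on the floor; each subsequent step sits one going further in +y and one rise higher in +z, directly behind and above the previous step with no overlap.


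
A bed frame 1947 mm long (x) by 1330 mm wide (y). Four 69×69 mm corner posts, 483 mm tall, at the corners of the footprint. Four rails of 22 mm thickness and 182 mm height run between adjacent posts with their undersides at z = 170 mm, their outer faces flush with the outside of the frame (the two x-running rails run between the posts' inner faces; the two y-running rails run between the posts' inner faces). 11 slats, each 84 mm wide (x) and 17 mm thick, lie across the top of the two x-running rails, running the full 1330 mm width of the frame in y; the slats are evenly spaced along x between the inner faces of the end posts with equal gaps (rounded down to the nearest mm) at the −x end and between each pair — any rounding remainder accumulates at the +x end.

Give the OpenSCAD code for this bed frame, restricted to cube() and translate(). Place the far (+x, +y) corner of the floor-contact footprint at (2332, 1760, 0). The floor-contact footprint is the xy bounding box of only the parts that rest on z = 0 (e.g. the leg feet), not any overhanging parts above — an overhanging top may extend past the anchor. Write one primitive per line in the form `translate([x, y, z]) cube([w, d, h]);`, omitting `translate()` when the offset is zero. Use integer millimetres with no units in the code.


translate([385, 430, 0]) cube([69, 69, 483]);
translate([385, 1691, 0]) cube([69, 69, 483]);
translate([2263, 430, 0]) cube([69, 69, 483]);
translate([2263, 1691, 0]) cube([69, 69, 483]);
translate([454, 430, 170]) cube([1809, 22, 182]);
translate([454, 1738, 170]) cube([1809, 22, 182]);
translate([385, 499, 170]) cube([22, 1192, 182]);
translate([2310, 499, 170]) cube([22, 1192, 182]);
translate([527, 430, 352]) cube([84, 1330, 17]);
translate([684, 430, 352]) cube([84, 1330, 17]);
translate([841, 430, 352]) cube([84, 1330, 17]);
translate([998, 430, 352]) cube([84, 1330, 17]);
translate([1155, 430, 352]) cube([84, 1330, 17]);
translate([1312, 430, 352]) cube([84, 1330, 17]);
translate([1469, 430, 352]) cube([84, 1330, 17]);
translate([1626, 430, 352]) cube([84, 1330, 17]);
translate([1783, 430, 352]) cube([84, 1330, 17]);
translate([1940, 430, 352]) cube([84, 1330, 17]);
translate([2097, 430, 352]) cube([84, 1330, 17]);


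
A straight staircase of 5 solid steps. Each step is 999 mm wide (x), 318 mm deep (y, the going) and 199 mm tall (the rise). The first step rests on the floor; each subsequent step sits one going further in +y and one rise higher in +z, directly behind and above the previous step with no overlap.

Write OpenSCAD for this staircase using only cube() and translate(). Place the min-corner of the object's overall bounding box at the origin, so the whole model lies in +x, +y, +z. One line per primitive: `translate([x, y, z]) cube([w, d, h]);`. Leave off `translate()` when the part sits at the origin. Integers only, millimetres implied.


cube([999, 318, 199]);
translate([0, 318, 199]) cube([999, 318, 199]);
translate([0, 636, 398]) cube([999, 318, 199]);
translate([0, 954, 597]) cube([999, 318, 199]);
translate([0, 1272, 796]) cube([999, 318, 199]);


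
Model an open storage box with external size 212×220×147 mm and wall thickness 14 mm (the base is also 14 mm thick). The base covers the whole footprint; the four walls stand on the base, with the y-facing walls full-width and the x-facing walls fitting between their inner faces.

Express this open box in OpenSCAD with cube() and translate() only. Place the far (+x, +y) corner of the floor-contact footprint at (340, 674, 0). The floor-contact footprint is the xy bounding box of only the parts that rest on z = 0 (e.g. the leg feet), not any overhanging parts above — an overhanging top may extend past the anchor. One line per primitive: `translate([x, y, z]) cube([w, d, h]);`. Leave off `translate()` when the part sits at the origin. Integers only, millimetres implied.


translate([128, 454, 0]) cube([212, 220, 14]);
translate([128, 454, 14]) cube([212, 14, 133]);
translate([128, 660, 14]) cube([212, 14, 133]);
translate([128, 468, 14]) cube([14, 192, 133]);
translate([326, 468, 14]) cube([14, 192, 133]);


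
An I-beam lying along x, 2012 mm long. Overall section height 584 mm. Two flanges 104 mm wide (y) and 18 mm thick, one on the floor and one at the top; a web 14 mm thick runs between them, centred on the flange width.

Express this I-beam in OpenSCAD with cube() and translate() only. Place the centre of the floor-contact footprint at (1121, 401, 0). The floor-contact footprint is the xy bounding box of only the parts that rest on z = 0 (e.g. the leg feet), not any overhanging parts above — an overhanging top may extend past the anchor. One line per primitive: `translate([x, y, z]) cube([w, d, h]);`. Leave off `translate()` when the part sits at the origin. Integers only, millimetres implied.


translate([115, 349, 0]) cube([2012, 104, 18]);
translate([115, 394, 18]) cube([2012, 14, 548]);
translate([115, 349, 566]) cube([2012, 104, 18]);
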